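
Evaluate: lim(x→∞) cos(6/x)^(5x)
This is an exponential indeterminate form.

For exponential indeterminate forms, take the natural log:
  Let L = lim(x→∞) cos(6/x)^(5x)
  Then ln(L) = lim(x→∞) [exponent × ln(base)]
  Evaluate using L'Hôpital or standard limits, then exponentiate.
  L = 1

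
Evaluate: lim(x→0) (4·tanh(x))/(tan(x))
This is a 0/0 indeterminate form.

Apply L'Hôpital's rule: differentiate numerator and denominator separately.
  f(x) = 4·tanh(x)   ⇒   f'(x) = 4 - 4·tanh(x)^2
  g(x) = tan(x)   ⇒   g'(x) = tan(x)^2 + 1
  lim(x→0) f'(x)/g'(x) = lim(x→0) (4 - 4·tanh(x)^2)/(tan(x)^2 + 1)
  = 4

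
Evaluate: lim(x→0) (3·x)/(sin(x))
This is a 0/0 indeterminate form.

Apply L'Hôpital's rule: differentiate numerator and denominator separately.
  f(x) = 3·x   ⇒   f'(x) = 3
  g(x) = sin(x)   ⇒   g'(x) = cos(x)
  lim(x→0) f'(x)/g'(x) = lim(x→0) (3)/(cos(x))
  = 3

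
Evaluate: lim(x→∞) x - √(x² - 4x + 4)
This is an ∞-∞ indeterminate form.

Combine fractions or rationalize to convert ∞-∞ to 0/0 form:
  lim(x→∞) x - √(x² - 4x + 4) = 2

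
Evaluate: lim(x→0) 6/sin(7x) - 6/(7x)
This is an ∞-∞ indeterminate form.

Combine fractions or rationalize to convert ∞-∞ to 0/0 form:
  lim(x→0) 6/sin(7x) - 6/(7x) = 0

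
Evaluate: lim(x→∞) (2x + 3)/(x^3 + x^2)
This is an ∞/∞ indeterminate form.

Apply L'Hôpital's rule: differentiate numerator and denominator separately.
  f(x) = 2·x + 3   ⇒   f'(x) = 2
  g(x) = x^3 + x^2   ⇒   g'(x) = 3·x^2 + 2·x
  lim(x→∞) f'(x)/g'(x) = lim(x→∞) (2)/(3·x^2 + 2·x)
  = 0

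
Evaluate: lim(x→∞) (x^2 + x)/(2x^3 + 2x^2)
This is an ∞/∞ indeterminate form.

Apply L'Hôpital's rule: differentiate numerator and denominator separately.
  f(x) = x^2 + x   ⇒   f'(x) = 2·x + 1
  g(x) = 2·x^3 + 2·x^2   ⇒   g'(x) = 6·x^2 + 4·x
  lim(x→∞) f'(x)/g'(x) = lim(x→∞) (2·x + 1)/(6·x^2 + 4·x)
  = 0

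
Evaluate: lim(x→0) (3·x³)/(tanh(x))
This is a 0/0 indeterminate form.

Apply L'Hôpital's rule: differentiate numerator and denominator separately.
  f(x) = 3·x^3   ⇒   f'(x) = 9·x^2
  g(x) = tanh(x)   ⇒   g'(x) = 1 - tanh(x)^2
  lim(x→0) f'(x)/g'(x) = lim(x→0) (9·x^2)/(1 - tanh(x)^2)
  = 0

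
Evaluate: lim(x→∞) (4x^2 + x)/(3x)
This is an ∞/∞ indeterminate form.

Apply L'Hôpital's rule: differentiate numerator and denominator separately.
  f(x) = 4·x^2 + x   ⇒   f'(x) = 8·x + 1
  g(x) = 3·x   ⇒   g'(x) = 3
  lim(x→∞) f'(x)/g'(x) = lim(x→∞) (8·x + 1)/(3)
  = ∞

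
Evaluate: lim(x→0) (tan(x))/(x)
This is a 0/0 indeterminate form.

Apply L'Hôpital's rule: differentiate numerator and denominator separately.
  f(x) = tan(x)   ⇒   f'(x) = tan(x)^2 + 1
  g(x) = x   ⇒   g'(x) = 1
  lim(x→0) f'(x)/g'(x) = lim(x→0) (tan(x)^2 + 1)/(1)
  = 1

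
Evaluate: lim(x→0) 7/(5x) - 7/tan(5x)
This is an ∞-∞ indeterminate form.

Combine fractions or rationalize to convert ∞-∞ to 0/0 form:
  lim(x→0) 7/(5x) - 7/tan(5x) = 0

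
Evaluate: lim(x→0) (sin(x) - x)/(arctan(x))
This is a 0/0 indeterminate form.

Apply L'Hôpital's rule: differentiate numerator and denominator separately.
  f(x) = -x + sin(x)   ⇒   f'(x) = cos(x) - 1
  g(x) = atan(x)   ⇒   g'(x) = 1/(x^2 + 1)
  lim(x→0) f'(x)/g'(x) = lim(x→0) (cos(x) - 1)/(1/(x^2 + 1))
  = 0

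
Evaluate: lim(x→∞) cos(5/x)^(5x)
This is an exponential indeterminate form.

For exponential indeterminate forms, take the natural log:
  Let L = lim(x→∞) cos(5/x)^(5x)
  Then ln(L) = lim(x→∞) [exponent × ln(base)]
  Evaluate using L'Hôpital or standard limits, then exponentiate.
  L = 1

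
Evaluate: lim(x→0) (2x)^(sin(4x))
This is an exponential indeterminate form.

For exponential indeterminate forms, take the natural log:
  Let L = lim(x→0) (2x)^(sin(4x))
  Then ln(L) = lim(x→0) [exponent × ln(base)]
  Evaluate using L'Hôpital or standard limits, then exponentiate.
  L = 1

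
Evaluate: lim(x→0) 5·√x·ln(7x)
This is a 0·∞ indeterminate form.

Rewrite 0·∞ as a quotient (0/0 or ∞/∞ form), then apply L'Hôpital's rule:
  lim(x→0) 5·√x·ln(7x) = 0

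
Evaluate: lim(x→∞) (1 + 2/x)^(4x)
This is an exponential indeterminate form.

For exponential indeterminate forms, take the natural log:
  Let L = lim(x→∞) (1 + 2/x)^(4x)
  Then ln(L) = lim(x→∞) [exponent × ln(base)]
  Evaluate using L'Hôpital or standard limits, then exponentiate.
  L = e^(8)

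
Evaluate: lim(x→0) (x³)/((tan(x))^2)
This is a 0/0 indeterminate form.

Apply L'Hôpital's rule: differentiate numerator and denominator separately.
  f(x) = x^3   ⇒   f'(x) = 3·x^2
  g(x) = tan(x)^2   ⇒   g'(x) = (2·tan(x)^2 + 2)·tan(x)
  lim(x→0) f'(x)/g'(x) = lim(x→0) (3·x^2)/((2·tan(x)^2 + 2)·tan(x))
  = 0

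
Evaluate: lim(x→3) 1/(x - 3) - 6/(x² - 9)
This is an ∞-∞ indeterminate form.

Combine fractions or rationalize to convert ∞-∞ to 0/0 form:
  lim(x→3) 1/(x - 3) - 6/(x² - 9) = 1/6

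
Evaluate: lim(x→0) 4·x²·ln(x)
This is a 0·∞ indeterminate form.

Rewrite 0·∞ as a quotient (0/0 or ∞/∞ form), then apply L'Hôpital's rule:
  lim(x→0) 4·x²·ln(x) = 0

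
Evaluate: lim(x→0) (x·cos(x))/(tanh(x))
This is a 0/0 indeterminate form.

Apply L'Hôpital's rule: differentiate numerator and denominator separately.
  f(x) = x·cos(x)   ⇒   f'(x) = -x·sin(x) + cos(x)
  g(x) = tanh(x)   ⇒   g'(x) = 1 - tanh(x)^2
  lim(x→0) f'(x)/g'(x) = lim(x→0) (-x·sin(x) + cos(x))/(1 - tanh(x)^2)
  = 1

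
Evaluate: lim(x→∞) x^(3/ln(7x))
This is an exponential indeterminate form.

For exponential indeterminate forms, take the natural log:
  Let L = lim(x→∞) x^(3/ln(7x))
  Then ln(L) = lim(x→∞) [exponent × ln(base)]
  Evaluate using L'Hôpital or standard limits, then exponentiate.
  L = e^(3)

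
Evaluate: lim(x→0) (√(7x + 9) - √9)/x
This is a standard limit.

Factor or rationalize the expression:
  lim(x→0) (√(7x + 9) - √9)/x = 7/6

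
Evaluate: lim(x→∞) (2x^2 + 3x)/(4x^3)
This is an ∞/∞ indeterminate form.

Apply L'Hôpital's rule: differentiate numerator and denominator separately.
  f(x) = 2·x^2 + 3·x   ⇒   f'(x) = 4·x + 3
  g(x) = 4·x^3   ⇒   g'(x) = 12·x^2
  lim(x→∞) f'(x)/g'(x) = lim(x→∞) (4·x + 3)/(12·x^2)
  = 0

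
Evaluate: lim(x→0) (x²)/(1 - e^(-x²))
This is a 0/0 indeterminate form.

Apply L'Hôpital's rule: differentiate numerator and denominator separately.
  f(x) = x^2   ⇒   f'(x) = 2·x
  g(x) = 1 - e^(-x^2)   ⇒   g'(x) = 2·x·e^(-x^2)
  lim(x→0) f'(x)/g'(x) = lim(x→0) (2·x)/(2·x·e^(-x^2))
  = 1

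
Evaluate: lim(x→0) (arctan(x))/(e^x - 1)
This is a 0/0 indeterminate form.

Apply L'Hôpital's rule: differentiate numerator and denominator separately.
  f(x) = atan(x)   ⇒   f'(x) = 1/(x^2 + 1)
  g(x) = e^(x) - 1   ⇒   g'(x) = e^(x)
  lim(x→0) f'(x)/g'(x) = lim(x→0) (1/(x^2 + 1))/(e^(x))
  = 1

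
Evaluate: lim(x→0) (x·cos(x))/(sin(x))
This is a 0/0 indeterminate form.

Apply L'Hôpital's rule: differentiate numerator and denominator separately.
  f(x) = x·cos(x)   ⇒   f'(x) = -x·sin(x) + cos(x)
  g(x) = sin(x)   ⇒   g'(x) = cos(x)
  lim(x→0) f'(x)/g'(x) = lim(x→0) (-x·sin(x) + cos(x))/(cos(x))
  = 1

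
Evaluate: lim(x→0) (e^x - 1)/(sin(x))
This is a 0/0 indeterminate form.

Apply L'Hôpital's rule: differentiate numerator and denominator separately.
  f(x) = e^(x) - 1   ⇒   f'(x) = e^(x)
  g(x) = sin(x)   ⇒   g'(x) = cos(x)
  lim(x→0) f'(x)/g'(x) = lim(x→0) (e^(x))/(cos(x))
  = 1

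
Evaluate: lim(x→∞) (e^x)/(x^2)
This is an ∞/∞ indeterminate form.

Apply L'Hôpital's rule: differentiate numerator and denominator separately.
  f(x) = e^(x)   ⇒   f'(x) = e^(x)
  g(x) = x^2   ⇒   g'(x) = 2·x
  lim(x→∞) f'(x)/g'(x) = lim(x→∞) (e^(x))/(2·x)
  = ∞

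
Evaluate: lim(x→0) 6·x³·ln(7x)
This is a 0·∞ indeterminate form.

Rewrite 0·∞ as a quotient (0/0 or ∞/∞ form), then apply L'Hôpital's rule:
  lim(x→0) 6·x³·ln(7x) = 0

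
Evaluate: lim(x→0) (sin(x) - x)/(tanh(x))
This is a 0/0 indeterminate form.

Apply L'Hôpital's rule: differentiate numerator and denominator separately.
  f(x) = -x + sin(x)   ⇒   f'(x) = cos(x) - 1
  g(x) = tanh(x)   ⇒   g'(x) = 1 - tanh(x)^2
  lim(x→0) f'(x)/g'(x) = lim(x→0) (cos(x) - 1)/(1 - tanh(x)^2)
  = 0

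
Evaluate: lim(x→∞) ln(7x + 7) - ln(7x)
This is an ∞-∞ indeterminate form.

Combine fractions or rationalize to convert ∞-∞ to 0/0 form:
  lim(x→∞) ln(7x + 7) - ln(7x) = 0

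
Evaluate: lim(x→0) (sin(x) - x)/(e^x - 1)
This is a 0/0 indeterminate form.

Apply L'Hôpital's rule: differentiate numerator and denominator separately.
  f(x) = -x + sin(x)   ⇒   f'(x) = cos(x) - 1
  g(x) = e^(x) - 1   ⇒   g'(x) = e^(x)
  lim(x→0) f'(x)/g'(x) = lim(x→0) (cos(x) - 1)/(e^(x))
  = 0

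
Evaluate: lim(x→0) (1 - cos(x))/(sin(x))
This is a 0/0 indeterminate form.

Apply L'Hôpital's rule: differentiate numerator and denominator separately.
  f(x) = 1 - cos(x)   ⇒   f'(x) = sin(x)
  g(x) = sin(x)   ⇒   g'(x) = cos(x)
  lim(x→0) f'(x)/g'(x) = lim(x→0) (sin(x))/(cos(x))
  = 0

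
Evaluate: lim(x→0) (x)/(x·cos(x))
This is a 0/0 indeterminate form.

Apply L'Hôpital's rule: differentiate numerator and denominator separately.
  f(x) = x   ⇒   f'(x) = 1
  g(x) = x·cos(x)   ⇒   g'(x) = -x·sin(x) + cos(x)
  lim(x→0) f'(x)/g'(x) = lim(x→0) (1)/(-x·sin(x) + cos(x))
  = 1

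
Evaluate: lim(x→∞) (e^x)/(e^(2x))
This is an ∞/∞ indeterminate form.

Apply L'Hôpital's rule: differentiate numerator and denominator separately.
  f(x) = e^(x)   ⇒   f'(x) = e^(x)
  g(x) = e^(2·x)   ⇒   g'(x) = 2·e^(2·x)
  lim(x→∞) f'(x)/g'(x) = lim(x→∞) (e^(x))/(2·e^(2·x))
  = 0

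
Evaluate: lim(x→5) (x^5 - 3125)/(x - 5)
This is a standard limit.

Factor or rationalize the expression:
  lim(x→5) (x^5 - 3125)/(x - 5) = 3125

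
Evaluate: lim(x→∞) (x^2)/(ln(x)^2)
This is an ∞/∞ indeterminate form.

Apply L'Hôpital's rule: differentiate numerator and denominator separately.
  f(x) = x^2   ⇒   f'(x) = 2·x
  g(x) = ln(x)^2   ⇒   g'(x) = 2·ln(x)/x
  lim(x→∞) f'(x)/g'(x) = lim(x→∞) (2·x)/(2·ln(x)/x)
  = ∞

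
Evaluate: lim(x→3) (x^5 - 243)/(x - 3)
This is a standard limit.

Factor or rationalize the expression:
  lim(x→3) (x^5 - 243)/(x - 3) = 405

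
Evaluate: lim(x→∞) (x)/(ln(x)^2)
This is an ∞/∞ indeterminate form.

Apply L'Hôpital's rule: differentiate numerator and denominator separately.
  f(x) = x   ⇒   f'(x) = 1
  g(x) = ln(x)^2   ⇒   g'(x) = 2·ln(x)/x
  lim(x→∞) f'(x)/g'(x) = lim(x→∞) (1)/(2·ln(x)/x)
  = ∞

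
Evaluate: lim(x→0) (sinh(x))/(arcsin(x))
This is a 0/0 indeterminate form.

Apply L'Hôpital's rule: differentiate numerator and denominator separately.
  f(x) = sinh(x)   ⇒   f'(x) = cosh(x)
  g(x) = asin(x)   ⇒   g'(x) = 1/sqrt(1 - x^2)
  lim(x→0) f'(x)/g'(x) = lim(x→0) (cosh(x))/(1/sqrt(1 - x^2))
  = 1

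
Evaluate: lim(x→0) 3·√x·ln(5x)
This is a 0·∞ indeterminate form.

Rewrite 0·∞ as a quotient (0/0 or ∞/∞ form), then apply L'Hôpital's rule:
  lim(x→0) 3·√x·ln(5x) = 0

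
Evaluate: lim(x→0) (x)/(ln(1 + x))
This is a 0/0 indeterminate form.

Apply L'Hôpital's rule: differentiate numerator and denominator separately.
  f(x) = x   ⇒   f'(x) = 1
  g(x) = ln(x + 1)   ⇒   g'(x) = 1/(x + 1)
  lim(x→0) f'(x)/g'(x) = lim(x→0) (1)/(1/(x + 1))
  = 1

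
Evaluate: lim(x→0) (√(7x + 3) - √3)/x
This is a standard limit.

Factor or rationalize the expression:
  lim(x→0) (√(7x + 3) - √3)/x = 7·sqrt(3)/6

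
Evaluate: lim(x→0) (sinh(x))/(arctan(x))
This is a 0/0 indeterminate form.

Apply L'Hôpital's rule: differentiate numerator and denominator separately.
  f(x) = sinh(x)   ⇒   f'(x) = cosh(x)
  g(x) = atan(x)   ⇒   g'(x) = 1/(x^2 + 1)
  lim(x→0) f'(x)/g'(x) = lim(x→0) (cosh(x))/(1/(x^2 + 1))
  = 1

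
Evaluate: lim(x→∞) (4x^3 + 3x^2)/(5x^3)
This is an ∞/∞ indeterminate form.

Apply L'Hôpital's rule: differentiate numerator and denominator separately.
  f(x) = 4·x^3 + 3·x^2   ⇒   f'(x) = 12·x^2 + 6·x
  g(x) = 5·x^3   ⇒   g'(x) = 15·x^2
  lim(x→∞) f'(x)/g'(x) = lim(x→∞) (12·x^2 + 6·x)/(15·x^2)
  = 4/5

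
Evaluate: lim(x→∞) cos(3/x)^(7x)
This is an exponential indeterminate form.

For exponential indeterminate forms, take the natural log:
  Let L = lim(x→∞) cos(3/x)^(7x)
  Then ln(L) = lim(x→∞) [exponent × ln(base)]
  Evaluate using L'Hôpital or standard limits, then exponentiate.
  L = 1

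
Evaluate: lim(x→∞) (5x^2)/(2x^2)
This is an ∞/∞ indeterminate form.

Apply L'Hôpital's rule: differentiate numerator and denominator separately.
  f(x) = 5·x^2   ⇒   f'(x) = 10·x
  g(x) = 2·x^2   ⇒   g'(x) = 4·x
  lim(x→∞) f'(x)/g'(x) = lim(x→∞) (10·x)/(4·x)
  = 5/2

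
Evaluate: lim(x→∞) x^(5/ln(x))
This is an exponential indeterminate form.

For exponential indeterminate forms, take the natural log:
  Let L = lim(x→∞) x^(5/ln(x))
  Then ln(L) = lim(x→∞) [exponent × ln(base)]
  Evaluate using L'Hôpital or standard limits, then exponentiate.
  L = e^(5)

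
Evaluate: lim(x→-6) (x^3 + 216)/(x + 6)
This is a standard limit.

Factor or rationalize the expression:
  lim(x→-6) (x^3 + 216)/(x + 6) = 108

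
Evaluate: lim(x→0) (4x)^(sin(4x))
This is an exponential indeterminate form.

For exponential indeterminate forms, take the natural log:
  Let L = lim(x→0) (4x)^(sin(4x))
  Then ln(L) = lim(x→0) [exponent × ln(base)]
  Evaluate using L'Hôpital or standard limits, then exponentiate.
  L = 1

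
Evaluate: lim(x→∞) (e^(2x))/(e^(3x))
This is an ∞/∞ indeterminate form.

Apply L'Hôpital's rule: differentiate numerator and denominator separately.
  f(x) = e^(2·x)   ⇒   f'(x) = 2·e^(2·x)
  g(x) = e^(3·x)   ⇒   g'(x) = 3·e^(3·x)
  lim(x→∞) f'(x)/g'(x) = lim(x→∞) (2·e^(2·x))/(3·e^(3·x))
  = 0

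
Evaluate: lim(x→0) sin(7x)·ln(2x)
This is a 0·∞ indeterminate form.

Rewrite 0·∞ as a quotient (0/0 or ∞/∞ form), then apply L'Hôpital's rule:
  lim(x→0) sin(7x)·ln(2x) = 0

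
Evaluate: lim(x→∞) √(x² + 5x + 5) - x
This is an ∞-∞ indeterminate form.

Combine fractions or rationalize to convert ∞-∞ to 0/0 form:
  lim(x→∞) √(x² + 5x + 5) - x = 5/2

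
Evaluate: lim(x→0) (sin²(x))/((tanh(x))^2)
This is a 0/0 indeterminate form.

Apply L'Hôpital's rule: differentiate numerator and denominator separately.
  f(x) = sin(x)^2   ⇒   f'(x) = 2·sin(x)·cos(x)
  g(x) = tanh(x)^2   ⇒   g'(x) = (2 - 2·tanh(x)^2)·tanh(x)
  lim(x→0) f'(x)/g'(x) = lim(x→0) (2·sin(x)·cos(x))/((2 - 2·tanh(x)^2)·tanh(x))
  = 1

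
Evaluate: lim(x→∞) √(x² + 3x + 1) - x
This is an ∞-∞ indeterminate form.

Combine fractions or rationalize to convert ∞-∞ to 0/0 form:
  lim(x→∞) √(x² + 3x + 1) - x = 3/2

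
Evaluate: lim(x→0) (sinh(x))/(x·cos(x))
This is a 0/0 indeterminate form.

Apply L'Hôpital's rule: differentiate numerator and denominator separately.
  f(x) = sinh(x)   ⇒   f'(x) = cosh(x)
  g(x) = x·cos(x)   ⇒   g'(x) = -x·sin(x) + cos(x)
  lim(x→0) f'(x)/g'(x) = lim(x→0) (cosh(x))/(-x·sin(x) + cos(x))
  = 1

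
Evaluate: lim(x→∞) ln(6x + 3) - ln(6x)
This is an ∞-∞ indeterminate form.

Combine fractions or rationalize to convert ∞-∞ to 0/0 form:
  lim(x→∞) ln(6x + 3) - ln(6x) = 0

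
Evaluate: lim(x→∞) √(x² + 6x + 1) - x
This is an ∞-∞ indeterminate form.

Combine fractions or rationalize to convert ∞-∞ to 0/0 form:
  lim(x→∞) √(x² + 6x + 1) - x = 3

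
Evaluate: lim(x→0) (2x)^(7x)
This is an exponential indeterminate form.

For exponential indeterminate forms, take the natural log:
  Let L = lim(x→0) (2x)^(7x)
  Then ln(L) = lim(x→0) [exponent × ln(base)]
  Evaluate using L'Hôpital or standard limits, then exponentiate.
  L = 1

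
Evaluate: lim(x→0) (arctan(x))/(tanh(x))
This is a 0/0 indeterminate form.

Apply L'Hôpital's rule: differentiate numerator and denominator separately.
  f(x) = atan(x)   ⇒   f'(x) = 1/(x^2 + 1)
  g(x) = tanh(x)   ⇒   g'(x) = 1 - tanh(x)^2
  lim(x→0) f'(x)/g'(x) = lim(x→0) (1/(x^2 + 1))/(1 - tanh(x)^2)
  = 1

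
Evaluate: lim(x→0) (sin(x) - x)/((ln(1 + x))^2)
This is a 0/0 indeterminate form.

Apply L'Hôpital's rule: differentiate numerator and denominator separately.
  f(x) = -x + sin(x)   ⇒   f'(x) = cos(x) - 1
  g(x) = ln(x + 1)^2   ⇒   g'(x) = 2·ln(x + 1)/(x + 1)
  lim(x→0) f'(x)/g'(x) = lim(x→0) (cos(x) - 1)/(2·ln(x + 1)/(x + 1))
  = 0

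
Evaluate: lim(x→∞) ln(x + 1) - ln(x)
This is an ∞-∞ indeterminate form.

Combine fractions or rationalize to convert ∞-∞ to 0/0 form:
  lim(x→∞) ln(x + 1) - ln(x) = 0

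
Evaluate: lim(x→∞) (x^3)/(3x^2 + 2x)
This is an ∞/∞ indeterminate form.

Apply L'Hôpital's rule: differentiate numerator and denominator separately.
  f(x) = x^3   ⇒   f'(x) = 3·x^2
  g(x) = 3·x^2 + 2·x   ⇒   g'(x) = 6·x + 2
  lim(x→∞) f'(x)/g'(x) = lim(x→∞) (3·x^2)/(6·x + 2)
  = ∞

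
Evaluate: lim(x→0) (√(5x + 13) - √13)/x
This is a standard limit.

Factor or rationalize the expression:
  lim(x→0) (√(5x + 13) - √13)/x = 5·sqrt(13)/26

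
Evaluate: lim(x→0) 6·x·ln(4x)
This is a 0·∞ indeterminate form.

Rewrite 0·∞ as a quotient (0/0 or ∞/∞ form), then apply L'Hôpital's rule:
  lim(x→0) 6·x·ln(4x) = 0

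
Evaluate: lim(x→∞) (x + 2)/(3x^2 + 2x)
This is an ∞/∞ indeterminate form.

Apply L'Hôpital's rule: differentiate numerator and denominator separately.
  f(x) = x + 2   ⇒   f'(x) = 1
  g(x) = 3·x^2 + 2·x   ⇒   g'(x) = 6·x + 2
  lim(x→∞) f'(x)/g'(x) = lim(x→∞) (1)/(6·x + 2)
  = 0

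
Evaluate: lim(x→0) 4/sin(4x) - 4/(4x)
This is an ∞-∞ indeterminate form.

Combine fractions or rationalize to convert ∞-∞ to 0/0 form:
  lim(x→0) 4/sin(4x) - 4/(4x) = 0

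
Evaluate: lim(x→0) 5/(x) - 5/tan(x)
This is an ∞-∞ indeterminate form.

Combine fractions or rationalize to convert ∞-∞ to 0/0 form:
  lim(x→0) 5/(x) - 5/tan(x) = 0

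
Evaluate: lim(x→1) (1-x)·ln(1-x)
This is a 0·∞ indeterminate form.

Rewrite 0·∞ as a quotient (0/0 or ∞/∞ form), then apply L'Hôpital's rule:
  lim(x→1) (1-x)·ln(1-x) = 0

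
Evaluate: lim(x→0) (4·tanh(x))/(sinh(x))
This is a 0/0 indeterminate form.

Apply L'Hôpital's rule: differentiate numerator and denominator separately.
  f(x) = 4·tanh(x)   ⇒   f'(x) = 4 - 4·tanh(x)^2
  g(x) = sinh(x)   ⇒   g'(x) = cosh(x)
  lim(x→0) f'(x)/g'(x) = lim(x→0) (4 - 4·tanh(x)^2)/(cosh(x))
  = 4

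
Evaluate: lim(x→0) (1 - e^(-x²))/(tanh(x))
This is a 0/0 indeterminate form.

Apply L'Hôpital's rule: differentiate numerator and denominator separately.
  f(x) = 1 - e^(-x^2)   ⇒   f'(x) = 2·x·e^(-x^2)
  g(x) = tanh(x)   ⇒   g'(x) = 1 - tanh(x)^2
  lim(x→0) f'(x)/g'(x) = lim(x→0) (2·x·e^(-x^2))/(1 - tanh(x)^2)
  = 0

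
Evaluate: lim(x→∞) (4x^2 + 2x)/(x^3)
This is an ∞/∞ indeterminate form.

Apply L'Hôpital's rule: differentiate numerator and denominator separately.
  f(x) = 4·x^2 + 2·x   ⇒   f'(x) = 8·x + 2
  g(x) = x^3   ⇒   g'(x) = 3·x^2
  lim(x→∞) f'(x)/g'(x) = lim(x→∞) (8·x + 2)/(3·x^2)
  = 0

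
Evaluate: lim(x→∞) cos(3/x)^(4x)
This is an exponential indeterminate form.

For exponential indeterminate forms, take the natural log:
  Let L = lim(x→∞) cos(3/x)^(4x)
  Then ln(L) = lim(x→∞) [exponent × ln(base)]
  Evaluate using L'Hôpital or standard limits, then exponentiate.
  L = 1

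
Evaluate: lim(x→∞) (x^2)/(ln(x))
This is an ∞/∞ indeterminate form.

Apply L'Hôpital's rule: differentiate numerator and denominator separately.
  f(x) = x^2   ⇒   f'(x) = 2·x
  g(x) = ln(x)   ⇒   g'(x) = 1/x
  lim(x→∞) f'(x)/g'(x) = lim(x→∞) (2·x)/(1/x)
  = ∞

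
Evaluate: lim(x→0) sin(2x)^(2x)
This is an exponential indeterminate form.

For exponential indeterminate forms, take the natural log:
  Let L = lim(x→0) sin(2x)^(2x)
  Then ln(L) = lim(x→0) [exponent × ln(base)]
  Evaluate using L'Hôpital or standard limits, then exponentiate.
  L = 1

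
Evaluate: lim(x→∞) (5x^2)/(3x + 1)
This is an ∞/∞ indeterminate form.

Apply L'Hôpital's rule: differentiate numerator and denominator separately.
  f(x) = 5·x^2   ⇒   f'(x) = 10·x
  g(x) = 3·x + 1   ⇒   g'(x) = 3
  lim(x→∞) f'(x)/g'(x) = lim(x→∞) (10·x)/(3)
  = ∞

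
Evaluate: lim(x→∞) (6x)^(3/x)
This is an exponential indeterminate form.

For exponential indeterminate forms, take the natural log:
  Let L = lim(x→∞) (6x)^(3/x)
  Then ln(L) = lim(x→∞) [exponent × ln(base)]
  Evaluate using L'Hôpital or standard limits, then exponentiate.
  L = 1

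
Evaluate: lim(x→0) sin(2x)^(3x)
This is an exponential indeterminate form.

For exponential indeterminate forms, take the natural log:
  Let L = lim(x→0) sin(2x)^(3x)
  Then ln(L) = lim(x→0) [exponent × ln(base)]
  Evaluate using L'Hôpital or standard limits, then exponentiate.
  L = 1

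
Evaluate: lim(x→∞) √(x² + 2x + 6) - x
This is an ∞-∞ indeterminate form.

Combine fractions or rationalize to convert ∞-∞ to 0/0 form:
  lim(x→∞) √(x² + 2x + 6) - x = 1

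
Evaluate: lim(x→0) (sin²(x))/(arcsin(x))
This is a 0/0 indeterminate form.

Apply L'Hôpital's rule: differentiate numerator and denominator separately.
  f(x) = sin(x)^2   ⇒   f'(x) = 2·sin(x)·cos(x)
  g(x) = asin(x)   ⇒   g'(x) = 1/sqrt(1 - x^2)
  lim(x→0) f'(x)/g'(x) = lim(x→0) (2·sin(x)·cos(x))/(1/sqrt(1 - x^2))
  = 0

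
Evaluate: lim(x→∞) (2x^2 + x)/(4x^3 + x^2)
This is an ∞/∞ indeterminate form.

Apply L'Hôpital's rule: differentiate numerator and denominator separately.
  f(x) = 2·x^2 + x   ⇒   f'(x) = 4·x + 1
  g(x) = 4·x^3 + x^2   ⇒   g'(x) = 12·x^2 + 2·x
  lim(x→∞) f'(x)/g'(x) = lim(x→∞) (4·x + 1)/(12·x^2 + 2·x)
  = 0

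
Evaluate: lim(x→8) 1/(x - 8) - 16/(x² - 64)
This is an ∞-∞ indeterminate form.

Combine fractions or rationalize to convert ∞-∞ to 0/0 form:
  lim(x→8) 1/(x - 8) - 16/(x² - 64) = 1/16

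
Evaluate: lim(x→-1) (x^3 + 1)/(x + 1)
This is a standard limit.

Factor or rationalize the expression:
  lim(x→-1) (x^3 + 1)/(x + 1) = 3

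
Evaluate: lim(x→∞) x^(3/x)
This is an exponential indeterminate form.

For exponential indeterminate forms, take the natural log:
  Let L = lim(x→∞) x^(3/x)
  Then ln(L) = lim(x→∞) [exponent × ln(base)]
  Evaluate using L'Hôpital or standard limits, then exponentiate.
  L = 1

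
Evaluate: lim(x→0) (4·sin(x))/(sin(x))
This is a 0/0 indeterminate form.

Apply L'Hôpital's rule: differentiate numerator and denominator separately.
  f(x) = 4·sin(x)   ⇒   f'(x) = 4·cos(x)
  g(x) = sin(x)   ⇒   g'(x) = cos(x)
  lim(x→0) f'(x)/g'(x) = lim(x→0) (4·cos(x))/(cos(x))
  = 4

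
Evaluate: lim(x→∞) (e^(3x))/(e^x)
This is an ∞/∞ indeterminate form.

Apply L'Hôpital's rule: differentiate numerator and denominator separately.
  f(x) = e^(3·x)   ⇒   f'(x) = 3·e^(3·x)
  g(x) = e^(x)   ⇒   g'(x) = e^(x)
  lim(x→∞) f'(x)/g'(x) = lim(x→∞) (3·e^(3·x))/(e^(x))
  = ∞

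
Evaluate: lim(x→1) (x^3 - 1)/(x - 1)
This is a standard limit.

Factor or rationalize the expression:
  lim(x→1) (x^3 - 1)/(x - 1) = 3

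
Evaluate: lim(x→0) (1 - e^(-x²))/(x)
This is a 0/0 indeterminate form.

Apply L'Hôpital's rule: differentiate numerator and denominator separately.
  f(x) = 1 - e^(-x^2)   ⇒   f'(x) = 2·x·e^(-x^2)
  g(x) = x   ⇒   g'(x) = 1
  lim(x→0) f'(x)/g'(x) = lim(x→0) (2·x·e^(-x^2))/(1)
  = 0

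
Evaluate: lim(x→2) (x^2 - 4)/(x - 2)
This is a standard limit.

Factor or rationalize the expression:
  lim(x→2) (x^2 - 4)/(x - 2) = 4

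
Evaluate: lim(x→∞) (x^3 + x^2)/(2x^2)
This is an ∞/∞ indeterminate form.

Apply L'Hôpital's rule: differentiate numerator and denominator separately.
  f(x) = x^3 + x^2   ⇒   f'(x) = 3·x^2 + 2·x
  g(x) = 2·x^2   ⇒   g'(x) = 4·x
  lim(x→∞) f'(x)/g'(x) = lim(x→∞) (3·x^2 + 2·x)/(4·x)
  = ∞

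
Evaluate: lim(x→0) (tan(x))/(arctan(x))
This is a 0/0 indeterminate form.

Apply L'Hôpital's rule: differentiate numerator and denominator separately.
  f(x) = tan(x)   ⇒   f'(x) = tan(x)^2 + 1
  g(x) = atan(x)   ⇒   g'(x) = 1/(x^2 + 1)
  lim(x→0) f'(x)/g'(x) = lim(x→0) (tan(x)^2 + 1)/(1/(x^2 + 1))
  = 1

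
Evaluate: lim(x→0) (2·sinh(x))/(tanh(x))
This is a 0/0 indeterminate form.

Apply L'Hôpital's rule: differentiate numerator and denominator separately.
  f(x) = 2·sinh(x)   ⇒   f'(x) = 2·cosh(x)
  g(x) = tanh(x)   ⇒   g'(x) = 1 - tanh(x)^2
  lim(x→0) f'(x)/g'(x) = lim(x→0) (2·cosh(x))/(1 - tanh(x)^2)
  = 2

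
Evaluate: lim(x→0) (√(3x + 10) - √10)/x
This is a standard limit.

Factor or rationalize the expression:
  lim(x→0) (√(3x + 10) - √10)/x = 3·sqrt(10)/20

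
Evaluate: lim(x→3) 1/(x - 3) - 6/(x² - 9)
This is an ∞-∞ indeterminate form.

Combine fractions or rationalize to convert ∞-∞ to 0/0 form:
  lim(x→3) 1/(x - 3) - 6/(x² - 9) = 1/6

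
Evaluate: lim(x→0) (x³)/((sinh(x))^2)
This is a 0/0 indeterminate form.

Apply L'Hôpital's rule: differentiate numerator and denominator separately.
  f(x) = x^3   ⇒   f'(x) = 3·x^2
  g(x) = sinh(x)^2   ⇒   g'(x) = 2·sinh(x)·cosh(x)
  lim(x→0) f'(x)/g'(x) = lim(x→0) (3·x^2)/(2·sinh(x)·cosh(x))
  = 0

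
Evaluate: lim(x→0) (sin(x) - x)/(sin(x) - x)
This is a 0/0 indeterminate form.

Apply L'Hôpital's rule: differentiate numerator and denominator separately.
  f(x) = -x + sin(x)   ⇒   f'(x) = cos(x) - 1
  g(x) = -x + sin(x)   ⇒   g'(x) = cos(x) - 1
  lim(x→0) f'(x)/g'(x) = lim(x→0) (cos(x) - 1)/(cos(x) - 1)
  = 1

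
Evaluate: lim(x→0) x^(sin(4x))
This is an exponential indeterminate form.

For exponential indeterminate forms, take the natural log:
  Let L = lim(x→0) x^(sin(4x))
  Then ln(L) = lim(x→0) [exponent × ln(base)]
  Evaluate using L'Hôpital or standard limits, then exponentiate.
  L = 1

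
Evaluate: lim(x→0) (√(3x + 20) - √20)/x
This is a standard limit.

Factor or rationalize the expression:
  lim(x→0) (√(3x + 20) - √20)/x = 3·sqrt(5)/20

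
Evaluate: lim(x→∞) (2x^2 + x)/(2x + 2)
This is an ∞/∞ indeterminate form.

Apply L'Hôpital's rule: differentiate numerator and denominator separately.
  f(x) = 2·x^2 + x   ⇒   f'(x) = 4·x + 1
  g(x) = 2·x + 2   ⇒   g'(x) = 2
  lim(x→∞) f'(x)/g'(x) = lim(x→∞) (4·x + 1)/(2)
  = ∞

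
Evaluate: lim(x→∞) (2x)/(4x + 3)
This is an ∞/∞ indeterminate form.

Apply L'Hôpital's rule: differentiate numerator and denominator separately.
  f(x) = 2·x   ⇒   f'(x) = 2
  g(x) = 4·x + 3   ⇒   g'(x) = 4
  lim(x→∞) f'(x)/g'(x) = lim(x→∞) (2)/(4)
  = 1/2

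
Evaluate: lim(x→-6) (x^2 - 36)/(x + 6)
This is a standard limit.

Factor or rationalize the expression:
  lim(x→-6) (x^2 - 36)/(x + 6) = -12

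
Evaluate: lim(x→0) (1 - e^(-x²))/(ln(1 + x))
This is a 0/0 indeterminate form.

Apply L'Hôpital's rule: differentiate numerator and denominator separately.
  f(x) = 1 - e^(-x^2)   ⇒   f'(x) = 2·x·e^(-x^2)
  g(x) = ln(x + 1)   ⇒   g'(x) = 1/(x + 1)
  lim(x→0) f'(x)/g'(x) = lim(x→0) (2·x·e^(-x^2))/(1/(x + 1))
  = 0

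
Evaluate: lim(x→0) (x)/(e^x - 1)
This is a 0/0 indeterminate form.

Apply L'Hôpital's rule: differentiate numerator and denominator separately.
  f(x) = x   ⇒   f'(x) = 1
  g(x) = e^(x) - 1   ⇒   g'(x) = e^(x)
  lim(x→0) f'(x)/g'(x) = lim(x→0) (1)/(e^(x))
  = 1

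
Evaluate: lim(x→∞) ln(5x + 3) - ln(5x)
This is an ∞-∞ indeterminate form.

Combine fractions or rationalize to convert ∞-∞ to 0/0 form:
  lim(x→∞) ln(5x + 3) - ln(5x) = 0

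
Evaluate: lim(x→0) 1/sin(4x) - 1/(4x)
This is an ∞-∞ indeterminate form.

Combine fractions or rationalize to convert ∞-∞ to 0/0 form:
  lim(x→0) 1/sin(4x) - 1/(4x) = 0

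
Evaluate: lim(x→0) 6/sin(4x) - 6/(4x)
This is an ∞-∞ indeterminate form.

Combine fractions or rationalize to convert ∞-∞ to 0/0 form:
  lim(x→0) 6/sin(4x) - 6/(4x) = 0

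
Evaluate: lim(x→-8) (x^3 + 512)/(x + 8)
This is a standard limit.

Factor or rationalize the expression:
  lim(x→-8) (x^3 + 512)/(x + 8) = 192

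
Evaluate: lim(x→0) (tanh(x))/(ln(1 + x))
This is a 0/0 indeterminate form.

Apply L'Hôpital's rule: differentiate numerator and denominator separately.
  f(x) = tanh(x)   ⇒   f'(x) = 1 - tanh(x)^2
  g(x) = ln(x + 1)   ⇒   g'(x) = 1/(x + 1)
  lim(x→0) f'(x)/g'(x) = lim(x→0) (1 - tanh(x)^2)/(1/(x + 1))
  = 1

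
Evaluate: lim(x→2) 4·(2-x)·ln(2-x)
This is a 0·∞ indeterminate form.

Rewrite 0·∞ as a quotient (0/0 or ∞/∞ form), then apply L'Hôpital's rule:
  lim(x→2) 4·(2-x)·ln(2-x) = 0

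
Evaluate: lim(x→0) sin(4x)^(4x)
This is an exponential indeterminate form.

For exponential indeterminate forms, take the natural log:
  Let L = lim(x→0) sin(4x)^(4x)
  Then ln(L) = lim(x→0) [exponent × ln(base)]
  Evaluate using L'Hôpital or standard limits, then exponentiate.
  L = 1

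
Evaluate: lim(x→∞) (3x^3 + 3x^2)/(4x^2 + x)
This is an ∞/∞ indeterminate form.

Apply L'Hôpital's rule: differentiate numerator and denominator separately.
  f(x) = 3·x^3 + 3·x^2   ⇒   f'(x) = 9·x^2 + 6·x
  g(x) = 4·x^2 + x   ⇒   g'(x) = 8·x + 1
  lim(x→∞) f'(x)/g'(x) = lim(x→∞) (9·x^2 + 6·x)/(8·x + 1)
  = ∞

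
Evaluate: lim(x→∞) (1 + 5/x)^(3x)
This is an exponential indeterminate form.

For exponential indeterminate forms, take the natural log:
  Let L = lim(x→∞) (1 + 5/x)^(3x)
  Then ln(L) = lim(x→∞) [exponent × ln(base)]
  Evaluate using L'Hôpital or standard limits, then exponentiate.
  L = e^(15)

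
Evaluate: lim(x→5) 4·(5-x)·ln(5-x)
This is a 0·∞ indeterminate form.

Rewrite 0·∞ as a quotient (0/0 or ∞/∞ form), then apply L'Hôpital's rule:
  lim(x→5) 4·(5-x)·ln(5-x) = 0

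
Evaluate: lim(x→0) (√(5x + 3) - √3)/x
This is a standard limit.

Factor or rationalize the expression:
  lim(x→0) (√(5x + 3) - √3)/x = 5·sqrt(3)/6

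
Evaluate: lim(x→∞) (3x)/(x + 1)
This is an ∞/∞ indeterminate form.

Apply L'Hôpital's rule: differentiate numerator and denominator separately.
  f(x) = 3·x   ⇒   f'(x) = 3
  g(x) = x + 1   ⇒   g'(x) = 1
  lim(x→∞) f'(x)/g'(x) = lim(x→∞) (3)/(1)
  = 3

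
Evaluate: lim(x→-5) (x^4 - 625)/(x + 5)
This is a standard limit.

Factor or rationalize the expression:
  lim(x→-5) (x^4 - 625)/(x + 5) = -500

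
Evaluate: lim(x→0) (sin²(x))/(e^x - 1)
This is a 0/0 indeterminate form.

Apply L'Hôpital's rule: differentiate numerator and denominator separately.
  f(x) = sin(x)^2   ⇒   f'(x) = 2·sin(x)·cos(x)
  g(x) = e^(x) - 1   ⇒   g'(x) = e^(x)
  lim(x→0) f'(x)/g'(x) = lim(x→0) (2·sin(x)·cos(x))/(e^(x))
  = 0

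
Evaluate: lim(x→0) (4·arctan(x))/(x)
This is a 0/0 indeterminate form.

Apply L'Hôpital's rule: differentiate numerator and denominator separately.
  f(x) = 4·atan(x)   ⇒   f'(x) = 4/(x^2 + 1)
  g(x) = x   ⇒   g'(x) = 1
  lim(x→0) f'(x)/g'(x) = lim(x→0) (4/(x^2 + 1))/(1)
  = 4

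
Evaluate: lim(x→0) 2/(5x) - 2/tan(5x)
This is an ∞-∞ indeterminate form.

Combine fractions or rationalize to convert ∞-∞ to 0/0 form:
  lim(x→0) 2/(5x) - 2/tan(5x) = 0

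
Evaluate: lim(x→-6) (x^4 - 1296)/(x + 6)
This is a standard limit.

Factor or rationalize the expression:
  lim(x→-6) (x^4 - 1296)/(x + 6) = -864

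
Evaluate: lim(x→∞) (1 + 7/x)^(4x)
This is an exponential indeterminate form.

For exponential indeterminate forms, take the natural log:
  Let L = lim(x→∞) (1 + 7/x)^(4x)
  Then ln(L) = lim(x→∞) [exponent × ln(base)]
  Evaluate using L'Hôpital or standard limits, then exponentiate.
  L = e^(28)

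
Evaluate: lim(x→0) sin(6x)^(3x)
This is an exponential indeterminate form.

For exponential indeterminate forms, take the natural log:
  Let L = lim(x→0) sin(6x)^(3x)
  Then ln(L) = lim(x→0) [exponent × ln(base)]
  Evaluate using L'Hôpital or standard limits, then exponentiate.
  L = 1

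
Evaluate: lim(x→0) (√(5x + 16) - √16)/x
This is a standard limit.

Factor or rationalize the expression:
  lim(x→0) (√(5x + 16) - √16)/x = 5/8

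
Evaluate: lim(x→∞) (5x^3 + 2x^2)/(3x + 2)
This is an ∞/∞ indeterminate form.

Apply L'Hôpital's rule: differentiate numerator and denominator separately.
  f(x) = 5·x^3 + 2·x^2   ⇒   f'(x) = 15·x^2 + 4·x
  g(x) = 3·x + 2   ⇒   g'(x) = 3
  lim(x→∞) f'(x)/g'(x) = lim(x→∞) (15·x^2 + 4·x)/(3)
  = ∞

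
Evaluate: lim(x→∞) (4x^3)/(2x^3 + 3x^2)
This is an ∞/∞ indeterminate form.

Apply L'Hôpital's rule: differentiate numerator and denominator separately.
  f(x) = 4·x^3   ⇒   f'(x) = 12·x^2
  g(x) = 2·x^3 + 3·x^2   ⇒   g'(x) = 6·x^2 + 6·x
  lim(x→∞) f'(x)/g'(x) = lim(x→∞) (12·x^2)/(6·x^2 + 6·x)
  = 2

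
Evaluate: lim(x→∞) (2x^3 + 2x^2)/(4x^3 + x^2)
This is an ∞/∞ indeterminate form.

Apply L'Hôpital's rule: differentiate numerator and denominator separately.
  f(x) = 2·x^3 + 2·x^2   ⇒   f'(x) = 6·x^2 + 4·x
  g(x) = 4·x^3 + x^2   ⇒   g'(x) = 12·x^2 + 2·x
  lim(x→∞) f'(x)/g'(x) = lim(x→∞) (6·x^2 + 4·x)/(12·x^2 + 2·x)
  = 1/2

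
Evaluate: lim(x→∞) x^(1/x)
This is an exponential indeterminate form.

For exponential indeterminate forms, take the natural log:
  Let L = lim(x→∞) x^(1/x)
  Then ln(L) = lim(x→∞) [exponent × ln(base)]
  Evaluate using L'Hôpital or standard limits, then exponentiate.
  L = 1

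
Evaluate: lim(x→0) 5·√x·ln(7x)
This is a 0·∞ indeterminate form.

Rewrite 0·∞ as a quotient (0/0 or ∞/∞ form), then apply L'Hôpital's rule:
  lim(x→0) 5·√x·ln(7x) = 0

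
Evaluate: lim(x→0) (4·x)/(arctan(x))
This is a 0/0 indeterminate form.

Apply L'Hôpital's rule: differentiate numerator and denominator separately.
  f(x) = 4·x   ⇒   f'(x) = 4
  g(x) = atan(x)   ⇒   g'(x) = 1/(x^2 + 1)
  lim(x→0) f'(x)/g'(x) = lim(x→0) (4)/(1/(x^2 + 1))
  = 4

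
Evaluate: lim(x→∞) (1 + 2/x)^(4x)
This is an exponential indeterminate form.

For exponential indeterminate forms, take the natural log:
  Let L = lim(x→∞) (1 + 2/x)^(4x)
  Then ln(L) = lim(x→∞) [exponent × ln(base)]
  Evaluate using L'Hôpital or standard limits, then exponentiate.
  L = e^(8)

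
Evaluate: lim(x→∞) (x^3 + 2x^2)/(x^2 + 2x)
This is an ∞/∞ indeterminate form.

Apply L'Hôpital's rule: differentiate numerator and denominator separately.
  f(x) = x^3 + 2·x^2   ⇒   f'(x) = 3·x^2 + 4·x
  g(x) = x^2 + 2·x   ⇒   g'(x) = 2·x + 2
  lim(x→∞) f'(x)/g'(x) = lim(x→∞) (3·x^2 + 4·x)/(2·x + 2)
  = ∞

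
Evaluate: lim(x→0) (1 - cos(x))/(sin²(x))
This is a 0/0 indeterminate form.

Apply L'Hôpital's rule: differentiate numerator and denominator separately.
  f(x) = 1 - cos(x)   ⇒   f'(x) = sin(x)
  g(x) = sin(x)^2   ⇒   g'(x) = 2·sin(x)·cos(x)
  lim(x→0) f'(x)/g'(x) = lim(x→0) (sin(x))/(2·sin(x)·cos(x))
  = 1/2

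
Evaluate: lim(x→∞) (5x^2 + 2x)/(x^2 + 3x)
This is an ∞/∞ indeterminate form.

Apply L'Hôpital's rule: differentiate numerator and denominator separately.
  f(x) = 5·x^2 + 2·x   ⇒   f'(x) = 10·x + 2
  g(x) = x^2 + 3·x   ⇒   g'(x) = 2·x + 3
  lim(x→∞) f'(x)/g'(x) = lim(x→∞) (10·x + 2)/(2·x + 3)
  = 5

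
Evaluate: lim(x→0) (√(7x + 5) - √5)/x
This is a standard limit.

Factor or rationalize the expression:
  lim(x→0) (√(7x + 5) - √5)/x = 7·sqrt(5)/10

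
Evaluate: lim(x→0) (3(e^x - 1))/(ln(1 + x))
This is a 0/0 indeterminate form.

Apply L'Hôpital's rule: differentiate numerator and denominator separately.
  f(x) = 3·e^(x) - 3   ⇒   f'(x) = 3·e^(x)
  g(x) = ln(x + 1)   ⇒   g'(x) = 1/(x + 1)
  lim(x→0) f'(x)/g'(x) = lim(x→0) (3·e^(x))/(1/(x + 1))
  = 3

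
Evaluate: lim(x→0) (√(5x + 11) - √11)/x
This is a standard limit.

Factor or rationalize the expression:
  lim(x→0) (√(5x + 11) - √11)/x = 5·sqrt(11)/22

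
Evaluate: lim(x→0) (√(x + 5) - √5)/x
This is a standard limit.

Factor or rationalize the expression:
  lim(x→0) (√(x + 5) - √5)/x = sqrt(5)/10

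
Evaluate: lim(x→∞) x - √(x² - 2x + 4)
This is an ∞-∞ indeterminate form.

Combine fractions or rationalize to convert ∞-∞ to 0/0 form:
  lim(x→∞) x - √(x² - 2x + 4) = 1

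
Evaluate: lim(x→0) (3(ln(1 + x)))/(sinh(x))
This is a 0/0 indeterminate form.

Apply L'Hôpital's rule: differentiate numerator and denominator separately.
  f(x) = 3·ln(x + 1)   ⇒   f'(x) = 3/(x + 1)
  g(x) = sinh(x)   ⇒   g'(x) = cosh(x)
  lim(x→0) f'(x)/g'(x) = lim(x→0) (3/(x + 1))/(cosh(x))
  = 3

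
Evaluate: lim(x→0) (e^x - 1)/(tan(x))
This is a 0/0 indeterminate form.

Apply L'Hôpital's rule: differentiate numerator and denominator separately.
  f(x) = e^(x) - 1   ⇒   f'(x) = e^(x)
  g(x) = tan(x)   ⇒   g'(x) = tan(x)^2 + 1
  lim(x→0) f'(x)/g'(x) = lim(x→0) (e^(x))/(tan(x)^2 + 1)
  = 1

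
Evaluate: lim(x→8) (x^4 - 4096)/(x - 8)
This is a standard limit.

Factor or rationalize the expression:
  lim(x→8) (x^4 - 4096)/(x - 8) = 2048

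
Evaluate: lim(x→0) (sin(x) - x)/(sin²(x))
This is a 0/0 indeterminate form.

Apply L'Hôpital's rule: differentiate numerator and denominator separately.
  f(x) = -x + sin(x)   ⇒   f'(x) = cos(x) - 1
  g(x) = sin(x)^2   ⇒   g'(x) = 2·sin(x)·cos(x)
  lim(x→0) f'(x)/g'(x) = lim(x→0) (cos(x) - 1)/(2·sin(x)·cos(x))
  = 0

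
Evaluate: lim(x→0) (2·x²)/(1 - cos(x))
This is a 0/0 indeterminate form.

Apply L'Hôpital's rule: differentiate numerator and denominator separately.
  f(x) = 2·x^2   ⇒   f'(x) = 4·x
  g(x) = 1 - cos(x)   ⇒   g'(x) = sin(x)
  lim(x→0) f'(x)/g'(x) = lim(x→0) (4·x)/(sin(x))
  = 4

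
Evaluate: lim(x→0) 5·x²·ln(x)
This is a 0·∞ indeterminate form.

Rewrite 0·∞ as a quotient (0/0 or ∞/∞ form), then apply L'Hôpital's rule:
  lim(x→0) 5·x²·ln(x) = 0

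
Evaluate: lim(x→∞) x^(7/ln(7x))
This is an exponential indeterminate form.

For exponential indeterminate forms, take the natural log:
  Let L = lim(x→∞) x^(7/ln(7x))
  Then ln(L) = lim(x→∞) [exponent × ln(base)]
  Evaluate using L'Hôpital or standard limits, then exponentiate.
  L = e^(7)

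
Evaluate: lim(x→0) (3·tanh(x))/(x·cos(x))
This is a 0/0 indeterminate form.

Apply L'Hôpital's rule: differentiate numerator and denominator separately.
  f(x) = 3·tanh(x)   ⇒   f'(x) = 3 - 3·tanh(x)^2
  g(x) = x·cos(x)   ⇒   g'(x) = -x·sin(x) + cos(x)
  lim(x→0) f'(x)/g'(x) = lim(x→0) (3 - 3·tanh(x)^2)/(-x·sin(x) + cos(x))
  = 3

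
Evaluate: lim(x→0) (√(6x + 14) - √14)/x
This is a standard limit.

Factor or rationalize the expression:
  lim(x→0) (√(6x + 14) - √14)/x = 3·sqrt(14)/14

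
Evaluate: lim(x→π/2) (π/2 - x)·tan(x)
This is a 0·∞ indeterminate form.

Rewrite 0·∞ as a quotient (0/0 or ∞/∞ form), then apply L'Hôpital's rule:
  lim(x→π/2) (π/2 - x)·tan(x) = 1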